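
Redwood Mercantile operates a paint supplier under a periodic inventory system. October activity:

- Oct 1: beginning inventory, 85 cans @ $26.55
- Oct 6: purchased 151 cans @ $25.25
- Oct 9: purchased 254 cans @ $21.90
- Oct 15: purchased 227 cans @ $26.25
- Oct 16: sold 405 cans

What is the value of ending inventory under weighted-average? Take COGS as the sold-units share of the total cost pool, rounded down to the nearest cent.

Ending inventory = $7,654.60

Oct 16, sell 405: 405/717 × $17,590.85 → $9,936.25
Ending inventory (cost pool remaining) = $7,654.60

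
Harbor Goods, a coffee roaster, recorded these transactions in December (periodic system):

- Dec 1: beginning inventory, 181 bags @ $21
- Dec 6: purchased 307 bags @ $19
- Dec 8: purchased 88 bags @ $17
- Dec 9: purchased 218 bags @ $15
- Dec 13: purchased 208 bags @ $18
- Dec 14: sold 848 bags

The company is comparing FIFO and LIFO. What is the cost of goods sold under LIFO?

COGS = $14,910

FIFO COGS: 181 @ $21 + 307 @ $19 + 88 @ $17 + 218 @ $15 + 54 @ $18 = $15,372
LIFO COGS: 208 @ $18 + 218 @ $15 + 88 @ $17 + 307 @ $19 + 27 @ $21 = $14,910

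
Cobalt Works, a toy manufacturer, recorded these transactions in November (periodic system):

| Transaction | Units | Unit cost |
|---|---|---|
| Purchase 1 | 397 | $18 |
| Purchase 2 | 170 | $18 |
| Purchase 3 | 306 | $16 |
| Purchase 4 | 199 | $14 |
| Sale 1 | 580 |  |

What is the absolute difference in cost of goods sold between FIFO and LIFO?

FIFO COGS: 397 @ $18 + 170 @ $18 + 13 @ $16 = $10,414
LIFO COGS: 199 @ $14 + 306 @ $16 + 75 @ $18 = $9,032
Difference = |$10,414 − $9,032| = $1,382

$1,382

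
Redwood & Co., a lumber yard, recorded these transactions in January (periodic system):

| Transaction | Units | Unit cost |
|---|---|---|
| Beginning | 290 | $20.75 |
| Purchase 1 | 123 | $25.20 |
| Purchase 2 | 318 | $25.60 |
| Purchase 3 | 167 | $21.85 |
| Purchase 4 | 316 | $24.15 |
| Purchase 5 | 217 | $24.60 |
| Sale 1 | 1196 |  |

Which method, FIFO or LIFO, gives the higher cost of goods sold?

LIFO

FIFO COGS: 290 @ $20.75 + 123 @ $25.20 + 318 @ $25.60 + 167 @ $21.85 + 298 @ $24.15 = $28,103.55
LIFO COGS: 217 @ $24.60 + 316 @ $24.15 + 167 @ $21.85 + 318 @ $25.60 + 123 @ $25.20 + 55 @ $20.75 = $29,000.20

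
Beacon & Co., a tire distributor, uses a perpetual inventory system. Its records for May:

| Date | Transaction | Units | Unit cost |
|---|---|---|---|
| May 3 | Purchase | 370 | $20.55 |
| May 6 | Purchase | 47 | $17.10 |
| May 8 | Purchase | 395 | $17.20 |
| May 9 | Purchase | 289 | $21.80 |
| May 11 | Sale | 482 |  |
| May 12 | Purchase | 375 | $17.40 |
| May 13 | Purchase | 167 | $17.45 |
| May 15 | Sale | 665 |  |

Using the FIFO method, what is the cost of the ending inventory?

May 11, 482 sold [FIFO — oldest first]: 370 @ $20.55 + 47 @ $17.10 + 65 @ $17.20 = $9,525.20
May 15, 665 sold [FIFO — oldest first]: 330 @ $17.20 + 289 @ $21.80 + 46 @ $17.40 = $12,776.60
Total COGS = $9,525.20 + $12,776.60 = $22,301.80
Ending inventory: 329 @ $17.40 + 167 @ $17.45 = $8,638.75

Ending inventory = $8,638.75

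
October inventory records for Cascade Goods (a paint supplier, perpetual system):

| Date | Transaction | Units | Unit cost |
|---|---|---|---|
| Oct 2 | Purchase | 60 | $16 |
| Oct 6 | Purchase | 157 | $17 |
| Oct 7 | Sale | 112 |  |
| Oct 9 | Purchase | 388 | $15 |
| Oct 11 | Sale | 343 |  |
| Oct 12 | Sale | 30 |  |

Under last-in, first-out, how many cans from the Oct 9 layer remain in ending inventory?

15

Oct 7, 112 sold [LIFO — newest first]: 112 @ $17 = $1,904
Oct 11, 343 sold [LIFO — newest first]: 343 @ $15 = $5,145
Oct 12, 30 sold [LIFO — newest first]: 30 @ $15 = $450
Total COGS = $1,904 + $5,145 + $450 = $7,499
Ending inventory: 60 @ $16 + 45 @ $17 + 15 @ $15 = $1,950
Check: goods available $9,449 = COGS $7,499 + ending $1,950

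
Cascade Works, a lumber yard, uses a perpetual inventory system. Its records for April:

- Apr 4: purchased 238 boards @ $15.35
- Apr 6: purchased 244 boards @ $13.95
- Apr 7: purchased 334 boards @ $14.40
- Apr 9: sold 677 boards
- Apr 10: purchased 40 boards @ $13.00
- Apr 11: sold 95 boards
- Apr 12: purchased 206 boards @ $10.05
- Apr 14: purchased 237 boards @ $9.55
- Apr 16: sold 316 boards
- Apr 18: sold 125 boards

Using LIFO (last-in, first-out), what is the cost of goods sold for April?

COGS = $15,410.85

Apr 9, 677 sold [LIFO — newest first]: 334 @ $14.40 + 244 @ $13.95 + 99 @ $15.35 = $9,733.05
Apr 11, 95 sold [LIFO — newest first]: 40 @ $13.00 + 55 @ $15.35 = $1,364.25
Apr 16, 316 sold [LIFO — newest first]: 237 @ $9.55 + 79 @ $10.05 = $3,057.30
Apr 18, 125 sold [LIFO — newest first]: 125 @ $10.05 = $1,256.25
Total COGS = $9,733.05 + $1,364.25 + $3,057.30 + $1,256.25 = $15,410.85
Ending inventory: 84 @ $15.35 + 2 @ $10.05 = $1,309.50
Check: goods available $16,720.35 = COGS $15,410.85 + ending $1,309.50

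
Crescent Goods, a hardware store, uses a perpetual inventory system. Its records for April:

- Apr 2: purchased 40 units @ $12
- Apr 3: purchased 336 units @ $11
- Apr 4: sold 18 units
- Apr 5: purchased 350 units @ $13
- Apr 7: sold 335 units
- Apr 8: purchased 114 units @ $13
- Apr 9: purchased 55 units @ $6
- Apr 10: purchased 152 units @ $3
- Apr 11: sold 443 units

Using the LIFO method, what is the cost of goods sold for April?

Apr 4, 18 sold [LIFO — newest first]: 18 @ $11 = $198
Apr 7, 335 sold [LIFO — newest first]: 335 @ $13 = $4,355
Apr 11, 443 sold [LIFO — newest first]: 152 @ $3 + 55 @ $6 + 114 @ $13 + 15 @ $13 + 107 @ $11 = $3,640
Total COGS = $198 + $4,355 + $3,640 = $8,193
Ending inventory: 40 @ $12 + 211 @ $11 = $2,801
Check: goods available $10,994 = COGS $8,193 + ending $2,801

COGS = $8,193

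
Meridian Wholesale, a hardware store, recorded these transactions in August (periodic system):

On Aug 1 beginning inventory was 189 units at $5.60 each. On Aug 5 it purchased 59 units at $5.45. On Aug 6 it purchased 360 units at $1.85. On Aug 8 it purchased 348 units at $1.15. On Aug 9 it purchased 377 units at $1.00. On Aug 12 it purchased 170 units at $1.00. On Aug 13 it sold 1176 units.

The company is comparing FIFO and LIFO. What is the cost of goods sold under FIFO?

COGS = $2,666.15

FIFO COGS: 189 @ $5.60 + 59 @ $5.45 + 360 @ $1.85 + 348 @ $1.15 + 220 @ $1.00 = $2,666.15
LIFO COGS: 170 @ $1.00 + 377 @ $1.00 + 348 @ $1.15 + 281 @ $1.85 = $1,467.05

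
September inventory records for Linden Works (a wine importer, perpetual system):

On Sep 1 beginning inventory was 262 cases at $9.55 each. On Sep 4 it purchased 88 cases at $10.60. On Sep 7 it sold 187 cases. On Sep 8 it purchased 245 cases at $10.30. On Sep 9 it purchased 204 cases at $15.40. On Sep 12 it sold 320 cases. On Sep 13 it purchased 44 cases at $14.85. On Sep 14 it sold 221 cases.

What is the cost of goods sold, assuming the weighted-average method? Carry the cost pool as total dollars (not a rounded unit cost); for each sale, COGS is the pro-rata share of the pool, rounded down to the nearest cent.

After Sep 1: 262 on hand, pool $2,502.10 (≈ $9.5500 each)
After Sep 4: 350 on hand, pool $3,434.90 (≈ $9.8140 each)
Sep 7, sell 187: 187/350 × $3,434.90 → $1,835.21
After Sep 8: 408 on hand, pool $4,123.19 (≈ $10.1059 each)
After Sep 9: 612 on hand, pool $7,264.79 (≈ $11.8706 each)
Sep 12, sell 320: 320/612 × $7,264.79 → $3,798.58
After Sep 13: 336 on hand, pool $4,119.61 (≈ $12.2607 each)
Sep 14, sell 221: 221/336 × $4,119.61 → $2,709.62
Total COGS = $1,835.21 + $3,798.58 + $2,709.62 = $8,343.41
Ending inventory (cost pool remaining) = $1,409.99

COGS = $8,343.41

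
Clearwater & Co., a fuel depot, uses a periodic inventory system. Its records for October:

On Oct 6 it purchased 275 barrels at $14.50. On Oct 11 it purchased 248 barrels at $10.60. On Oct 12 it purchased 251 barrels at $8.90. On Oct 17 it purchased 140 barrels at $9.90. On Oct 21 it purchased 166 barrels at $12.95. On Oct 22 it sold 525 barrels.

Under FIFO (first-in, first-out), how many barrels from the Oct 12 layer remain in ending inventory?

Oct 22, 525 sold [FIFO — oldest first]: 275 @ $14.50 + 248 @ $10.60 + 2 @ $8.90 = $6,634.10
Ending inventory: 249 @ $8.90 + 140 @ $9.90 + 166 @ $12.95 = $5,751.80

249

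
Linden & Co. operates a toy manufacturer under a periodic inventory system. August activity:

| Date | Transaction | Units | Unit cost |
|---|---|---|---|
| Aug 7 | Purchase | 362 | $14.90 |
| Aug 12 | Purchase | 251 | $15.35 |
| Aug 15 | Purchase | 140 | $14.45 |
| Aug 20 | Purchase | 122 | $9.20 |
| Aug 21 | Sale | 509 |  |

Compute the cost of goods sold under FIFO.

COGS = $7,650.25

Aug 21, 509 sold [FIFO — oldest first]: 362 @ $14.90 + 147 @ $15.35 = $7,650.25
Ending inventory: 104 @ $15.35 + 140 @ $14.45 + 122 @ $9.20 = $4,741.80
Check: goods available $12,392.05 = COGS $7,650.25 + ending $4,741.80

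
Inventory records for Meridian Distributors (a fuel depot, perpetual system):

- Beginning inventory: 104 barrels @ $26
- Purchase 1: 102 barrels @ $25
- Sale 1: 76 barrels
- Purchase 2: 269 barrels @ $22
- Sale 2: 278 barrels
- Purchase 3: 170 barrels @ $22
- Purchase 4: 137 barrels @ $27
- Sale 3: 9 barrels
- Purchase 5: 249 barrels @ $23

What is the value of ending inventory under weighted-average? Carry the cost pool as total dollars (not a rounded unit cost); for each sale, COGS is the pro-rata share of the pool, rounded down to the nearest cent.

Ending inventory = $15,750.88

After Beginning: 104 on hand, pool $2,704.00 (≈ $26.0000 each)
After Purchase 1: 206 on hand, pool $5,254.00 (≈ $25.5049 each)
Sale 1, sell 76: 76/206 × $5,254.00 → $1,938.36
After Purchase 2: 399 on hand, pool $9,233.64 (≈ $23.1420 each)
Sale 2, sell 278: 278/399 × $9,233.64 → $6,433.46
After Purchase 3: 291 on hand, pool $6,540.18 (≈ $22.4748 each)
After Purchase 4: 428 on hand, pool $10,239.18 (≈ $23.9233 each)
Sale 3, sell 9: 9/428 × $10,239.18 → $215.30
After Purchase 5: 668 on hand, pool $15,750.88 (≈ $23.5792 each)
Total COGS = $1,938.36 + $6,433.46 + $215.30 = $8,587.12
Ending inventory (cost pool remaining) = $15,750.88
Check: goods available $24,338.00 = COGS $8,587.12 + ending $15,750.88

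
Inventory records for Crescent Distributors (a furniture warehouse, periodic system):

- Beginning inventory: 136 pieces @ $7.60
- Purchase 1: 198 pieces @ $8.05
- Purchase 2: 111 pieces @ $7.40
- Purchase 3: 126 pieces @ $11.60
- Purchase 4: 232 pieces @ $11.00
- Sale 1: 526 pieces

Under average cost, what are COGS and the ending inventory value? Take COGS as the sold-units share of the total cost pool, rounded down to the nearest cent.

Sale 1, sell 526: 526/803 × $7,462.50 → $4,888.26
Ending inventory (cost pool remaining) = $2,574.24

COGS = $4,888.26; ending inventory = $2,574.24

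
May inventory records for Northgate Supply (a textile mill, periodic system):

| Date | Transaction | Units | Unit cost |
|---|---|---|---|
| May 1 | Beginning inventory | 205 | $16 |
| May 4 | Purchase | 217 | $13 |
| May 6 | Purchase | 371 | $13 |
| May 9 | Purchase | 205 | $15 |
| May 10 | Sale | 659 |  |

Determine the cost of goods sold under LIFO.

May 10, 659 sold [LIFO — newest first]: 205 @ $15 + 371 @ $13 + 83 @ $13 = $8,977
Ending inventory: 205 @ $16 + 134 @ $13 = $5,022

COGS = $8,977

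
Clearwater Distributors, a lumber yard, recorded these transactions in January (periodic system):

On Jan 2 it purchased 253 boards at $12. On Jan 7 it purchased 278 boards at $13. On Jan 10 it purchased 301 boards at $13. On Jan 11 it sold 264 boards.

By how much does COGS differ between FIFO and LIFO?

$253

FIFO COGS: 253 @ $12 + 11 @ $13 = $3,179
LIFO COGS: 264 @ $13 = $3,432
Difference = |$3,179 − $3,432| = $253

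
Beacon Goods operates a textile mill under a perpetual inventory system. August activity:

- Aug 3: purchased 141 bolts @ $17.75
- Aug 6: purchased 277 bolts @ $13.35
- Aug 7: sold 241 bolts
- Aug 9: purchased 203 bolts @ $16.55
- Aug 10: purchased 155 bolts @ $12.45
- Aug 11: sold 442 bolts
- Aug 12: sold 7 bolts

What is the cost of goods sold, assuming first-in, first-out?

Aug 7, 241 sold [FIFO — oldest first]: 141 @ $17.75 + 100 @ $13.35 = $3,837.75
Aug 11, 442 sold [FIFO — oldest first]: 177 @ $13.35 + 203 @ $16.55 + 62 @ $12.45 = $6,494.50
Aug 12, 7 sold [FIFO — oldest first]: 7 @ $12.45 = $87.15
Total COGS = $3,837.75 + $6,494.50 + $87.15 = $10,419.40
Ending inventory: 86 @ $12.45 = $1,070.70
Check: goods available $11,490.10 = COGS $10,419.40 + ending $1,070.70

COGS = $10,419.40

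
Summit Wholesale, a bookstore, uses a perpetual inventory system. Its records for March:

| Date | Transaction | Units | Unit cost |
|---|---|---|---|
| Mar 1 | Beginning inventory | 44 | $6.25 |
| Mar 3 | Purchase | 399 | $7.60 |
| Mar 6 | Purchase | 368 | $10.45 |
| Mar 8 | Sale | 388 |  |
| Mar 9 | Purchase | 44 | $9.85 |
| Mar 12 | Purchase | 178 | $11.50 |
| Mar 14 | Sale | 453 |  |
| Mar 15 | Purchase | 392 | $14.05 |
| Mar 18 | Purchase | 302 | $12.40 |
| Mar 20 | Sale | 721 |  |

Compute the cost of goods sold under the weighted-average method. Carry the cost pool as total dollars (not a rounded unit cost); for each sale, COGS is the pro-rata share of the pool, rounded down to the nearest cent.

After Mar 1: 44 on hand, pool $275.00 (≈ $6.2500 each)
After Mar 3: 443 on hand, pool $3,307.40 (≈ $7.4659 each)
After Mar 6: 811 on hand, pool $7,153.00 (≈ $8.8200 each)
Mar 8, sell 388: 388/811 × $7,153.00 → $3,422.15
After Mar 9: 467 on hand, pool $4,164.25 (≈ $8.9170 each)
After Mar 12: 645 on hand, pool $6,211.25 (≈ $9.6298 each)
Mar 14, sell 453: 453/645 × $6,211.25 → $4,362.31
After Mar 15: 584 on hand, pool $7,356.54 (≈ $12.5968 each)
After Mar 18: 886 on hand, pool $11,101.34 (≈ $12.5297 each)
Mar 20, sell 721: 721/886 × $11,101.34 → $9,033.93
Total COGS = $3,422.15 + $4,362.31 + $9,033.93 = $16,818.39
Ending inventory (cost pool remaining) = $2,067.41

COGS = $16,818.39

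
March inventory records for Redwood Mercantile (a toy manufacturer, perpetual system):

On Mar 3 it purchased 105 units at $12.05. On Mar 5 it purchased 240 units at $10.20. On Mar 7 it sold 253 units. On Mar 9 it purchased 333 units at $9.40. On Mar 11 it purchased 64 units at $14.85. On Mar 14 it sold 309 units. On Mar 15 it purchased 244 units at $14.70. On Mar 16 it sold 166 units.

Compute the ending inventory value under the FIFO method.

Mar 7, 253 sold [FIFO — oldest first]: 105 @ $12.05 + 148 @ $10.20 = $2,774.85
Mar 14, 309 sold [FIFO — oldest first]: 92 @ $10.20 + 217 @ $9.40 = $2,978.20
Mar 16, 166 sold [FIFO — oldest first]: 116 @ $9.40 + 50 @ $14.85 = $1,832.90
Total COGS = $2,774.85 + $2,978.20 + $1,832.90 = $7,585.95
Ending inventory: 14 @ $14.85 + 244 @ $14.70 = $3,794.70
Check: goods available $11,380.65 = COGS $7,585.95 + ending $3,794.70

Ending inventory = $3,794.70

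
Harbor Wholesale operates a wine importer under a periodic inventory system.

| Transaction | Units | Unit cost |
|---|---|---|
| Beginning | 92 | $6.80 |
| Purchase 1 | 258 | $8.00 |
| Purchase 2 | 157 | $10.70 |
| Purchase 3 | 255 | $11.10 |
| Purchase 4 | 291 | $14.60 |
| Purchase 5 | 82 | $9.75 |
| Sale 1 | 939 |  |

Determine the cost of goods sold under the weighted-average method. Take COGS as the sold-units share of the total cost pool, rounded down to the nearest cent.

COGS = $10,133.00

Sale 1, sell 939: 939/1135 × $12,248.10 → $10,133.00
Ending inventory (cost pool remaining) = $2,115.10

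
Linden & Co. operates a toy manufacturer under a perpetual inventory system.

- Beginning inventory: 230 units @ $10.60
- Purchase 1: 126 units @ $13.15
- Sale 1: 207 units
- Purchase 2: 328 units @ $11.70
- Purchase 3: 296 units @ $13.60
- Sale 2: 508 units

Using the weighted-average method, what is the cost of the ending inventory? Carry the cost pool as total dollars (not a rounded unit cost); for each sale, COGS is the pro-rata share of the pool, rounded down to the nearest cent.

After Beginning: 230 on hand, pool $2,438.00 (≈ $10.6000 each)
After Purchase 1: 356 on hand, pool $4,094.90 (≈ $11.5025 each)
Sale 1, sell 207: 207/356 × $4,094.90 → $2,381.02
After Purchase 2: 477 on hand, pool $5,551.48 (≈ $11.6383 each)
After Purchase 3: 773 on hand, pool $9,577.08 (≈ $12.3895 each)
Sale 2, sell 508: 508/773 × $9,577.08 → $6,293.86
Total COGS = $2,381.02 + $6,293.86 = $8,674.88
Ending inventory (cost pool remaining) = $3,283.22

Ending inventory = $3,283.22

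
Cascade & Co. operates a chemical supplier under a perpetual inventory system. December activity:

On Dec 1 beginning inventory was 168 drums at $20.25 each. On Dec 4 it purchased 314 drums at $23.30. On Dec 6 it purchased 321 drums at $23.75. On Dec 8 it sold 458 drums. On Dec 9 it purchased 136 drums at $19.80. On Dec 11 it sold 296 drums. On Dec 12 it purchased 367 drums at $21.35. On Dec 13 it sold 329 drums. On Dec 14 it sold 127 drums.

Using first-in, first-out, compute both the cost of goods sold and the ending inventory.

Dec 8, 458 sold [FIFO — oldest first]: 168 @ $20.25 + 290 @ $23.30 = $10,159.00
Dec 11, 296 sold [FIFO — oldest first]: 24 @ $23.30 + 272 @ $23.75 = $7,019.20
Dec 13, 329 sold [FIFO — oldest first]: 49 @ $23.75 + 136 @ $19.80 + 144 @ $21.35 = $6,930.95
Dec 14, 127 sold [FIFO — oldest first]: 127 @ $21.35 = $2,711.45
Total COGS = $10,159.00 + $7,019.20 + $6,930.95 + $2,711.45 = $26,820.60
Ending inventory: 96 @ $21.35 = $2,049.60

COGS = $26,820.60; ending inventory = $2,049.60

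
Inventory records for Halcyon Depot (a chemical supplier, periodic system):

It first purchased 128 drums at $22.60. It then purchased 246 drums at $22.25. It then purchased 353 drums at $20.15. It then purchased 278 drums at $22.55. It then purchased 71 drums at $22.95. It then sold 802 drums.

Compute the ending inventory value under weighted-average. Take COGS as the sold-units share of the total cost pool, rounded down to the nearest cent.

Sale 1, sell 802: 802/1076 × $23,377.60 → $17,424.56
Ending inventory (cost pool remaining) = $5,953.04

Ending inventory = $5,953.04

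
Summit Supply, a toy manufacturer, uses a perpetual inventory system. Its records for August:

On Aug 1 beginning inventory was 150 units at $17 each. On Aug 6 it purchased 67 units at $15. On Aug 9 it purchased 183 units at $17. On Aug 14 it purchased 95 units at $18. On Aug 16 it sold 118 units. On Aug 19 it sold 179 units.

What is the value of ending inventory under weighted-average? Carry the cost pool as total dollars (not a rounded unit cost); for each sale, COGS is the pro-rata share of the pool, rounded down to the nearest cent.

Ending inventory = $3,350.41

After Aug 1: 150 on hand, pool $2,550.00 (≈ $17.0000 each)
After Aug 6: 217 on hand, pool $3,555.00 (≈ $16.3825 each)
After Aug 9: 400 on hand, pool $6,666.00 (≈ $16.6650 each)
After Aug 14: 495 on hand, pool $8,376.00 (≈ $16.9212 each)
Aug 16, sell 118: 118/495 × $8,376.00 → $1,996.70
Aug 19, sell 179: 179/377 × $6,379.30 → $3,028.89
Total COGS = $1,996.70 + $3,028.89 = $5,025.59
Ending inventory (cost pool remaining) = $3,350.41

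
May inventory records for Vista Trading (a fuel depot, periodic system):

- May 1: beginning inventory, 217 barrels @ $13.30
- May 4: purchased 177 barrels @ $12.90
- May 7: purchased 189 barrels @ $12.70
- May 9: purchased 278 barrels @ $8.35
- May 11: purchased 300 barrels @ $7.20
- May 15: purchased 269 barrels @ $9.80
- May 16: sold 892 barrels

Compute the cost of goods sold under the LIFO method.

COGS = $7,689.00

May 16, 892 sold [LIFO — newest first]: 269 @ $9.80 + 300 @ $7.20 + 278 @ $8.35 + 45 @ $12.70 = $7,689.00
Ending inventory: 217 @ $13.30 + 177 @ $12.90 + 144 @ $12.70 = $6,998.20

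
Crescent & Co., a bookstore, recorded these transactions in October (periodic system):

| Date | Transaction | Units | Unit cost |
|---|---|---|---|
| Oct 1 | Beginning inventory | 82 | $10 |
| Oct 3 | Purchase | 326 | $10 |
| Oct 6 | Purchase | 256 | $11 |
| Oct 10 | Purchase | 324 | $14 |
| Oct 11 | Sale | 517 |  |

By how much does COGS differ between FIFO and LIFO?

FIFO COGS: 82 @ $10 + 326 @ $10 + 109 @ $11 = $5,279
LIFO COGS: 324 @ $14 + 193 @ $11 = $6,659
Difference = |$5,279 − $6,659| = $1,380

$1,380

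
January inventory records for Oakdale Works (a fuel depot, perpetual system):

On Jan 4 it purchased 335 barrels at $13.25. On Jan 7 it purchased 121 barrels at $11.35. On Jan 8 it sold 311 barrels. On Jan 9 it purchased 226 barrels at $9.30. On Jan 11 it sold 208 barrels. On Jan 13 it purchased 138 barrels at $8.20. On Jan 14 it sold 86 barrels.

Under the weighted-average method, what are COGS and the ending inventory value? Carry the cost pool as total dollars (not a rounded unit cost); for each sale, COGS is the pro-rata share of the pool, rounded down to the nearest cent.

COGS = $6,997.62; ending inventory = $2,047.88

After Jan 4: 335 on hand, pool $4,438.75 (≈ $13.2500 each)
After Jan 7: 456 on hand, pool $5,812.10 (≈ $12.7458 each)
Jan 8, sell 311: 311/456 × $5,812.10 → $3,963.95
After Jan 9: 371 on hand, pool $3,949.95 (≈ $10.6468 each)
Jan 11, sell 208: 208/371 × $3,949.95 → $2,214.52
After Jan 13: 301 on hand, pool $2,867.03 (≈ $9.5250 each)
Jan 14, sell 86: 86/301 × $2,867.03 → $819.15
Total COGS = $3,963.95 + $2,214.52 + $819.15 = $6,997.62
Ending inventory (cost pool remaining) = $2,047.88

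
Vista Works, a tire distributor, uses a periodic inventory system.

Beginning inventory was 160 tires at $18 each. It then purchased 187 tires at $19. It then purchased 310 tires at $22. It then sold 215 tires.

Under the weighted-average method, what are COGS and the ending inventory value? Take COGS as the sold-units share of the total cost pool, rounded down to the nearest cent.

Sale 1, sell 215: 215/657 × $13,253.00 → $4,336.97
Ending inventory (cost pool remaining) = $8,916.03

COGS = $4,336.97; ending inventory = $8,916.03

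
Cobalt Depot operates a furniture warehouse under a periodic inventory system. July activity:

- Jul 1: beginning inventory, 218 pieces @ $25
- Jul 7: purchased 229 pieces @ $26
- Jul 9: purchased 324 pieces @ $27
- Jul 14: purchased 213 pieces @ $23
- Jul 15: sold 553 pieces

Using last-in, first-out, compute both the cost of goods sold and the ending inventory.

COGS = $14,063; ending inventory = $10,988

Jul 15, 553 sold [LIFO — newest first]: 213 @ $23 + 324 @ $27 + 16 @ $26 = $14,063
Ending inventory: 218 @ $25 + 213 @ $26 = $10,988
Check: goods available $25,051 = COGS $14,063 + ending $10,988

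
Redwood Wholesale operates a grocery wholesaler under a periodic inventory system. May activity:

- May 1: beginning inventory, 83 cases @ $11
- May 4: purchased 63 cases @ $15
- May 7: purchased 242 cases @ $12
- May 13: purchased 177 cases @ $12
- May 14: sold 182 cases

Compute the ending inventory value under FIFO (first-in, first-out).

Ending inventory = $4,596

May 14, 182 sold [FIFO — oldest first]: 83 @ $11 + 63 @ $15 + 36 @ $12 = $2,290
Ending inventory: 206 @ $12 + 177 @ $12 = $4,596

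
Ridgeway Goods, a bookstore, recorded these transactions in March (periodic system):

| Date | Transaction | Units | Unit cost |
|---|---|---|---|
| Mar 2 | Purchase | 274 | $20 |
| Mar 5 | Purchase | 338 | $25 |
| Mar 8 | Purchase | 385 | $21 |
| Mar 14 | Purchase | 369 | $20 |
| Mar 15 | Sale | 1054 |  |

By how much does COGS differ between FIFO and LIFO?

FIFO COGS: 274 @ $20 + 338 @ $25 + 385 @ $21 + 57 @ $20 = $23,155
LIFO COGS: 369 @ $20 + 385 @ $21 + 300 @ $25 = $22,965
Difference = |$23,155 − $22,965| = $190

$190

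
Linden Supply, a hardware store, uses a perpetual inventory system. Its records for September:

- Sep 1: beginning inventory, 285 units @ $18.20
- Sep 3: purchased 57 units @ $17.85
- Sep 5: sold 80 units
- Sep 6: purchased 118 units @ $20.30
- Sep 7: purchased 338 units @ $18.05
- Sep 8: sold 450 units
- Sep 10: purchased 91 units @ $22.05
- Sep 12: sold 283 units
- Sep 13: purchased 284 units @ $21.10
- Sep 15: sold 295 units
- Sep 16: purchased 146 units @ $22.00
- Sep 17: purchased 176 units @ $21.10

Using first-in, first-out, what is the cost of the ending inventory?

Sep 5, 80 sold [FIFO — oldest first]: 80 @ $18.20 = $1,456.00
Sep 8, 450 sold [FIFO — oldest first]: 205 @ $18.20 + 57 @ $17.85 + 118 @ $20.30 + 70 @ $18.05 = $8,407.35
Sep 12, 283 sold [FIFO — oldest first]: 268 @ $18.05 + 15 @ $22.05 = $5,168.15
Sep 15, 295 sold [FIFO — oldest first]: 76 @ $22.05 + 219 @ $21.10 = $6,296.70
Total COGS = $1,456.00 + $8,407.35 + $5,168.15 + $6,296.70 = $21,328.20
Ending inventory: 65 @ $21.10 + 146 @ $22.00 + 176 @ $21.10 = $8,297.10

Ending inventory = $8,297.10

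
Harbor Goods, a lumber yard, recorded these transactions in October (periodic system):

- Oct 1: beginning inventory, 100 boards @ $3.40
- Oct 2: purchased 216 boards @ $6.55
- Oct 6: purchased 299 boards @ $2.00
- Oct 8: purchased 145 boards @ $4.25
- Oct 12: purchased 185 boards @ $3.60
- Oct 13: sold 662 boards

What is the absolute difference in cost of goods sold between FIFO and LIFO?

FIFO COGS: 100 @ $3.40 + 216 @ $6.55 + 299 @ $2.00 + 47 @ $4.25 = $2,552.55
LIFO COGS: 185 @ $3.60 + 145 @ $4.25 + 299 @ $2.00 + 33 @ $6.55 = $2,096.40
Difference = |$2,552.55 − $2,096.40| = $456.15

$456.15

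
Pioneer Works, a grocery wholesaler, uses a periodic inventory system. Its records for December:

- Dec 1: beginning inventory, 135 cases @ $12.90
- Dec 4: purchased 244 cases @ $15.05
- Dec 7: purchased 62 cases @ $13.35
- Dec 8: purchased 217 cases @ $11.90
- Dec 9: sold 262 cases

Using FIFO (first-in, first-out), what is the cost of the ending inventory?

Dec 9, 262 sold [FIFO — oldest first]: 135 @ $12.90 + 127 @ $15.05 = $3,652.85
Ending inventory: 117 @ $15.05 + 62 @ $13.35 + 217 @ $11.90 = $5,170.85

Ending inventory = $5,170.85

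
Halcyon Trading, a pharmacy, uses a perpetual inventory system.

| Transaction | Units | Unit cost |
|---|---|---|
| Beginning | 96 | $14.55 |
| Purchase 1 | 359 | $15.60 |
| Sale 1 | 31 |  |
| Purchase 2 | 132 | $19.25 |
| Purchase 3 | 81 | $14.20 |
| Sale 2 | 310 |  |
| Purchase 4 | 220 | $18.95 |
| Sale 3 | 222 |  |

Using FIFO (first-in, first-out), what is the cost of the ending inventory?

Sale 1 (31) [FIFO — oldest first]: 31 @ $14.55 = $451.05
Sale 2 (310) [FIFO — oldest first]: 65 @ $14.55 + 245 @ $15.60 = $4,767.75
Sale 3 (222) [FIFO — oldest first]: 114 @ $15.60 + 108 @ $19.25 = $3,857.40
Total COGS = $451.05 + $4,767.75 + $3,857.40 = $9,076.20
Ending inventory: 24 @ $19.25 + 81 @ $14.20 + 220 @ $18.95 = $5,781.20

Ending inventory = $5,781.20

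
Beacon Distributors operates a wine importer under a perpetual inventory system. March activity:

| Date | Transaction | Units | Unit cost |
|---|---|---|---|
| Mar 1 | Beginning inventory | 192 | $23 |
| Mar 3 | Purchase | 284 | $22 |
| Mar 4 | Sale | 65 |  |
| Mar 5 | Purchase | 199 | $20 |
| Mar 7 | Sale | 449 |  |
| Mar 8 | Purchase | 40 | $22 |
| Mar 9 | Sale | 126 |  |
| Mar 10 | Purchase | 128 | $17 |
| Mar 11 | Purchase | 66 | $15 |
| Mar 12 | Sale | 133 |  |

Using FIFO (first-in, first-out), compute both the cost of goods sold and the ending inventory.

Mar 4, 65 sold [FIFO — oldest first]: 65 @ $23 = $1,495
Mar 7, 449 sold [FIFO — oldest first]: 127 @ $23 + 284 @ $22 + 38 @ $20 = $9,929
Mar 9, 126 sold [FIFO — oldest first]: 126 @ $20 = $2,520
Mar 12, 133 sold [FIFO — oldest first]: 35 @ $20 + 40 @ $22 + 58 @ $17 = $2,566
Total COGS = $1,495 + $9,929 + $2,520 + $2,566 = $16,510
Ending inventory: 70 @ $17 + 66 @ $15 = $2,180

COGS = $16,510; ending inventory = $2,180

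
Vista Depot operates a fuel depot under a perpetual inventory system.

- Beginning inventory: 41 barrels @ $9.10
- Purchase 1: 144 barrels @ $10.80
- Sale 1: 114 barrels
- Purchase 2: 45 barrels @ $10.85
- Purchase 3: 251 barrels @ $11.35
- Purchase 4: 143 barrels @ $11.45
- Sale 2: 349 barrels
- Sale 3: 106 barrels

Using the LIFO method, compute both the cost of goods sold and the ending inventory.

Sale 1 (114) [LIFO — newest first]: 114 @ $10.80 = $1,231.20
Sale 2 (349) [LIFO — newest first]: 143 @ $11.45 + 206 @ $11.35 = $3,975.45
Sale 3 (106) [LIFO — newest first]: 45 @ $11.35 + 45 @ $10.85 + 16 @ $10.80 = $1,171.80
Total COGS = $1,231.20 + $3,975.45 + $1,171.80 = $6,378.45
Ending inventory: 41 @ $9.10 + 14 @ $10.80 = $524.30

COGS = $6,378.45; ending inventory = $524.30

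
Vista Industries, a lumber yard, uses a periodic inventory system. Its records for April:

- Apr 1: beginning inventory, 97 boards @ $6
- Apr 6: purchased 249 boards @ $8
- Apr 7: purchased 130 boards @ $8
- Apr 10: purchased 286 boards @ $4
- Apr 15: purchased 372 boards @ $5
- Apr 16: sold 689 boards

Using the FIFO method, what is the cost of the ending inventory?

Ending inventory = $2,152

Apr 16, 689 sold [FIFO — oldest first]: 97 @ $6 + 249 @ $8 + 130 @ $8 + 213 @ $4 = $4,466
Ending inventory: 73 @ $4 + 372 @ $5 = $2,152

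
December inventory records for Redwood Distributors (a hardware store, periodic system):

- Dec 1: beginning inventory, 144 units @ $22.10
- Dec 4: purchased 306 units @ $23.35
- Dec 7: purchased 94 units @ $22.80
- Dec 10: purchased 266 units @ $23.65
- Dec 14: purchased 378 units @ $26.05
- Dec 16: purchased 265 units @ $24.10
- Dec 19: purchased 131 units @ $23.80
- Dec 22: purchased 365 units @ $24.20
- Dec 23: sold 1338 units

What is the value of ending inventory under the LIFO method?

Ending inventory = $14,055.25

Dec 23, 1338 sold [LIFO — newest first]: 365 @ $24.20 + 131 @ $23.80 + 265 @ $24.10 + 378 @ $26.05 + 199 @ $23.65 = $32,890.55
Ending inventory: 144 @ $22.10 + 306 @ $23.35 + 94 @ $22.80 + 67 @ $23.65 = $14,055.25
Check: goods available $46,945.80 = COGS $32,890.55 + ending $14,055.25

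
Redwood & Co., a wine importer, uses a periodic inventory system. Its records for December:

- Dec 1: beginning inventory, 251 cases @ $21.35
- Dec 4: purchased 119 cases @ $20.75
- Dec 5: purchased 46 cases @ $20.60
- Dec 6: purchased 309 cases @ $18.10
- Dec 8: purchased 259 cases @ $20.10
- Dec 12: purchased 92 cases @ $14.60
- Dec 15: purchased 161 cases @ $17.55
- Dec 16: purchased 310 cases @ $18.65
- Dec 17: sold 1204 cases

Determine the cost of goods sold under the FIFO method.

Dec 17, 1204 sold [FIFO — oldest first]: 251 @ $21.35 + 119 @ $20.75 + 46 @ $20.60 + 309 @ $18.10 + 259 @ $20.10 + 92 @ $14.60 + 128 @ $17.55 = $23,164.10
Ending inventory: 33 @ $17.55 + 310 @ $18.65 = $6,360.65
Check: goods available $29,524.75 = COGS $23,164.10 + ending $6,360.65

COGS = $23,164.10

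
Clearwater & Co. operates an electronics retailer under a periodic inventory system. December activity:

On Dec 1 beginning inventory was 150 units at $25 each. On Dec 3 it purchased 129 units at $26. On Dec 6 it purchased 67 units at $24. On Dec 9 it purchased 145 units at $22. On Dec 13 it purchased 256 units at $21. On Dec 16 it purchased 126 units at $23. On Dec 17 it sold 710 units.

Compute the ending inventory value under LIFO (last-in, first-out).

Ending inventory = $4,088

Dec 17, 710 sold [LIFO — newest first]: 126 @ $23 + 256 @ $21 + 145 @ $22 + 67 @ $24 + 116 @ $26 = $16,088
Ending inventory: 150 @ $25 + 13 @ $26 = $4,088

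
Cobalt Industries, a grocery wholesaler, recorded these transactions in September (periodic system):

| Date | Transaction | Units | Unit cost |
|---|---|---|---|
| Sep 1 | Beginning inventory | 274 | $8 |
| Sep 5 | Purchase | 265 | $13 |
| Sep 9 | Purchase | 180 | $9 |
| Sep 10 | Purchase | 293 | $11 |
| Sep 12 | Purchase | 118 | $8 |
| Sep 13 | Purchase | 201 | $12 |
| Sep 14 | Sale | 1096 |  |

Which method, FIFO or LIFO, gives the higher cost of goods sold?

LIFO

FIFO COGS: 274 @ $8 + 265 @ $13 + 180 @ $9 + 293 @ $11 + 84 @ $8 = $11,152
LIFO COGS: 201 @ $12 + 118 @ $8 + 293 @ $11 + 180 @ $9 + 265 @ $13 + 39 @ $8 = $11,956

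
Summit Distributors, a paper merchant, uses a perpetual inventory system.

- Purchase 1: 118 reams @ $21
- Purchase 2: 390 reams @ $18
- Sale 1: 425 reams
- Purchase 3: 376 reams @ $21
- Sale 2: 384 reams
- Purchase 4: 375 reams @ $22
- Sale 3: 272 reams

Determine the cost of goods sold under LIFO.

COGS = $21,803

Sale 1 (425) [LIFO — newest first]: 390 @ $18 + 35 @ $21 = $7,755
Sale 2 (384) [LIFO — newest first]: 376 @ $21 + 8 @ $21 = $8,064
Sale 3 (272) [LIFO — newest first]: 272 @ $22 = $5,984
Total COGS = $7,755 + $8,064 + $5,984 = $21,803
Ending inventory: 75 @ $21 + 103 @ $22 = $3,841
Check: goods available $25,644 = COGS $21,803 + ending $3,841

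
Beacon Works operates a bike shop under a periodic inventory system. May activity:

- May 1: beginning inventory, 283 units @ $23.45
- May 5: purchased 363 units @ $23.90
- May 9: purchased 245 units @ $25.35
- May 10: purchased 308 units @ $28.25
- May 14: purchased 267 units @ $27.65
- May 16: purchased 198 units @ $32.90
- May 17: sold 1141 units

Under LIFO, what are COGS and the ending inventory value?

May 17, 1141 sold [LIFO — newest first]: 198 @ $32.90 + 267 @ $27.65 + 308 @ $28.25 + 245 @ $25.35 + 123 @ $23.90 = $31,748.20
Ending inventory: 283 @ $23.45 + 240 @ $23.90 = $12,372.35

COGS = $31,748.20; ending inventory = $12,372.35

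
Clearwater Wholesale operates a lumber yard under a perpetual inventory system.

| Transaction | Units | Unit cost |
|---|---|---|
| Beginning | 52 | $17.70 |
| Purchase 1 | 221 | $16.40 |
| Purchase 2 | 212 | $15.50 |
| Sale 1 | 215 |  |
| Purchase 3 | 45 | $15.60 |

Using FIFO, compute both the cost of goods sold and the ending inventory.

COGS = $3,593.60; ending inventory = $4,939.20

Sale 1 (215) [FIFO — oldest first]: 52 @ $17.70 + 163 @ $16.40 = $3,593.60
Ending inventory: 58 @ $16.40 + 212 @ $15.50 + 45 @ $15.60 = $4,939.20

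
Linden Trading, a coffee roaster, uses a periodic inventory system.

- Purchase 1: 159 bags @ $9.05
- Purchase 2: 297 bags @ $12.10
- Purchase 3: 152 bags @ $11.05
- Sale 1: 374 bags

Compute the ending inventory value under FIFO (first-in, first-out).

Sale 1 (374) [FIFO — oldest first]: 159 @ $9.05 + 215 @ $12.10 = $4,040.45
Ending inventory: 82 @ $12.10 + 152 @ $11.05 = $2,671.80

Ending inventory = $2,671.80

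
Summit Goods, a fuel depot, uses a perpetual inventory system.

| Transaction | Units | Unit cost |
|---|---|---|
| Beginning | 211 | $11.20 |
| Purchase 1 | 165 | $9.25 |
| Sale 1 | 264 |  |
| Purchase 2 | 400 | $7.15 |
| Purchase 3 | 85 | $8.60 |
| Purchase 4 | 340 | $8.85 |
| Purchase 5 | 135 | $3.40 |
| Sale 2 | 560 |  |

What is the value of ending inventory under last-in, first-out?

Ending inventory = $4,114.40

Sale 1 (264) [LIFO — newest first]: 165 @ $9.25 + 99 @ $11.20 = $2,635.05
Sale 2 (560) [LIFO — newest first]: 135 @ $3.40 + 340 @ $8.85 + 85 @ $8.60 = $4,199.00
Total COGS = $2,635.05 + $4,199.00 = $6,834.05
Ending inventory: 112 @ $11.20 + 400 @ $7.15 = $4,114.40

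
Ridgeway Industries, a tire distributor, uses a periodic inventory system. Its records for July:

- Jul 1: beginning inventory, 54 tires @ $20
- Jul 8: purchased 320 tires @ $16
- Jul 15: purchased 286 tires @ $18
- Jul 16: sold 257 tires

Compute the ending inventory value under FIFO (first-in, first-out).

Ending inventory = $7,020

Jul 16, 257 sold [FIFO — oldest first]: 54 @ $20 + 203 @ $16 = $4,328
Ending inventory: 117 @ $16 + 286 @ $18 = $7,020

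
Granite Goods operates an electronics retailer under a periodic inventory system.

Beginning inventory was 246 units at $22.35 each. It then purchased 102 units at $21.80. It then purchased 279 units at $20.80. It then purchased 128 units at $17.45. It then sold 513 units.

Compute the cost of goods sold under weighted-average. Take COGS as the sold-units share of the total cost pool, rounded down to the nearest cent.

Sale 1, sell 513: 513/755 × $15,758.50 → $10,707.43
Ending inventory (cost pool remaining) = $5,051.07

COGS = $10,707.43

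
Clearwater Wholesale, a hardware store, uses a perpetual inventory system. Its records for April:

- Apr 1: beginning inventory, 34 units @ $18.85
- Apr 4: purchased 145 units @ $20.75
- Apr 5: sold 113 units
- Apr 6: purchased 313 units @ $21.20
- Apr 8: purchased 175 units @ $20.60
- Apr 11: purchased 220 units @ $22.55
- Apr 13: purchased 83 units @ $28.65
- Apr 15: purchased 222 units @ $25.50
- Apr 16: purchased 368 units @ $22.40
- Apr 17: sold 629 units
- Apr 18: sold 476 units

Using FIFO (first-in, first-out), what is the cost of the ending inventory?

Ending inventory = $7,660.80

Apr 5, 113 sold [FIFO — oldest first]: 34 @ $18.85 + 79 @ $20.75 = $2,280.15
Apr 17, 629 sold [FIFO — oldest first]: 66 @ $20.75 + 313 @ $21.20 + 175 @ $20.60 + 75 @ $22.55 = $13,301.35
Apr 18, 476 sold [FIFO — oldest first]: 145 @ $22.55 + 83 @ $28.65 + 222 @ $25.50 + 26 @ $22.40 = $11,891.10
Total COGS = $2,280.15 + $13,301.35 + $11,891.10 = $27,472.60
Ending inventory: 342 @ $22.40 = $7,660.80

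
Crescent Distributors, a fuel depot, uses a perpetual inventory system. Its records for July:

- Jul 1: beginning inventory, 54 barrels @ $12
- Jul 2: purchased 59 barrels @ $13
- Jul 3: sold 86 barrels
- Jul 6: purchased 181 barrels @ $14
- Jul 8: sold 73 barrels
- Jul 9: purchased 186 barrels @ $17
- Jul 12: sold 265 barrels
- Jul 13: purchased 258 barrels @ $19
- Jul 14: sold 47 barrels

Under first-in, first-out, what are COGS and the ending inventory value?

COGS = $6,958; ending inventory = $5,055

Jul 3, 86 sold [FIFO — oldest first]: 54 @ $12 + 32 @ $13 = $1,064
Jul 8, 73 sold [FIFO — oldest first]: 27 @ $13 + 46 @ $14 = $995
Jul 12, 265 sold [FIFO — oldest first]: 135 @ $14 + 130 @ $17 = $4,100
Jul 14, 47 sold [FIFO — oldest first]: 47 @ $17 = $799
Total COGS = $1,064 + $995 + $4,100 + $799 = $6,958
Ending inventory: 9 @ $17 + 258 @ $19 = $5,055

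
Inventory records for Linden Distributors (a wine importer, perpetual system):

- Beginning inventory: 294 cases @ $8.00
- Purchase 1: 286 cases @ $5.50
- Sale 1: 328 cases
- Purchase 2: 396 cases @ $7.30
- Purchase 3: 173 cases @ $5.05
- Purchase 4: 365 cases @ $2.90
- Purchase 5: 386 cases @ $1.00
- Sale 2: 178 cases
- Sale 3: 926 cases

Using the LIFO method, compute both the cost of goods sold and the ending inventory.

Sale 1 (328) [LIFO — newest first]: 286 @ $5.50 + 42 @ $8.00 = $1,909.00
Sale 2 (178) [LIFO — newest first]: 178 @ $1.00 = $178.00
Sale 3 (926) [LIFO — newest first]: 208 @ $1.00 + 365 @ $2.90 + 173 @ $5.05 + 180 @ $7.30 = $3,454.15
Total COGS = $1,909.00 + $178.00 + $3,454.15 = $5,541.15
Ending inventory: 252 @ $8.00 + 216 @ $7.30 = $3,592.80
Check: goods available $9,133.95 = COGS $5,541.15 + ending $3,592.80

COGS = $5,541.15; ending inventory = $3,592.80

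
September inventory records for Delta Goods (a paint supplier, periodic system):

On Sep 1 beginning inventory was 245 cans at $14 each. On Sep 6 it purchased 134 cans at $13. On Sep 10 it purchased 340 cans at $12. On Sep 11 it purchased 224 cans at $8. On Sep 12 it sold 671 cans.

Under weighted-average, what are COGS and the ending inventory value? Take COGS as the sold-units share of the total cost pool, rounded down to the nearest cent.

COGS = $7,858.45; ending inventory = $3,185.55

Sep 12, sell 671: 671/943 × $11,044.00 → $7,858.45
Ending inventory (cost pool remaining) = $3,185.55
Check: goods available $11,044.00 = COGS $7,858.45 + ending $3,185.55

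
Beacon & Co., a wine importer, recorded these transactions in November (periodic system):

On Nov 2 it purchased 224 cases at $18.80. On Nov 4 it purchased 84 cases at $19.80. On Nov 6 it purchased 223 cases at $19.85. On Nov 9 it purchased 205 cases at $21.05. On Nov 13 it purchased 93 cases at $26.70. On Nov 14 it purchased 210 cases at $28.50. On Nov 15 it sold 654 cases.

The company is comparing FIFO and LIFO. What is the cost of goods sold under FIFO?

FIFO COGS: 224 @ $18.80 + 84 @ $19.80 + 223 @ $19.85 + 123 @ $21.05 = $12,890.10
LIFO COGS: 210 @ $28.50 + 93 @ $26.70 + 205 @ $21.05 + 146 @ $19.85 = $15,681.45

COGS = $12,890.10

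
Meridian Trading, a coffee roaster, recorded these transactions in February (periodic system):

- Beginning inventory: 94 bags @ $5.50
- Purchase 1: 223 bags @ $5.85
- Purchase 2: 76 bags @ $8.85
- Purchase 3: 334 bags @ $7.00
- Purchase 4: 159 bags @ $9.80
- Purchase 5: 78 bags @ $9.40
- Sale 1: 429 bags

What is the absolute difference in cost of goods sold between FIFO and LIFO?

FIFO COGS: 94 @ $5.50 + 223 @ $5.85 + 76 @ $8.85 + 36 @ $7.00 = $2,746.15
LIFO COGS: 78 @ $9.40 + 159 @ $9.80 + 192 @ $7.00 = $3,635.40
Difference = |$2,746.15 − $3,635.40| = $889.25

$889.25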